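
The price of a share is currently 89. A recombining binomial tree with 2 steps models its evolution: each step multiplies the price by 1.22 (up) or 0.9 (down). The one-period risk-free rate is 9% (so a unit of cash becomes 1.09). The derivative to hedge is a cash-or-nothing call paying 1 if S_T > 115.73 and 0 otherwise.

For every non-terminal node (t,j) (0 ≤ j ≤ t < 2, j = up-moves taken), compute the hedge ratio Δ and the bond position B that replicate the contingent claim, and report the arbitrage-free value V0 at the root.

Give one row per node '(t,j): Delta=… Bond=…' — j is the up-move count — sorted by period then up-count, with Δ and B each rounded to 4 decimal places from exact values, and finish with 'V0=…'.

(0,0): Delta=0.0191 Bond=-1.4055
(1,0): Delta=0.0000 Bond=0.0000
(1,1): Delta=0.0288 Bond=-2.5803
V0=0.2967

No-arbitrage ⇒ martingale measure with p* = (R−d)/(u−d) = 0.5938.
Terminal values V(2,·): V(2,0)=0.0000, V(2,1)=0.0000, V(2,2)=1.0000
  t=1,j=0: stock 80.1000 → up 97.7220 (V=0.0000), down 72.0900 (V=0.0000). Price 0.0000; hedge Δ=0.0000, bond B=0.0000.
  t=1,j=1: stock 108.5800 → up 132.4676 (V=1.0000), down 97.7220 (V=0.0000). Price 0.5447; hedge Δ=0.0288, bond B=-2.5803.
  t=0,j=0: stock 89.0000 → up 108.5800 (V=0.5447), down 80.1000 (V=0.0000). Price 0.2967; hedge Δ=0.0191, bond B=-1.4055.
Self-financing check: at every node Δ·S+B equals the discounted successor values.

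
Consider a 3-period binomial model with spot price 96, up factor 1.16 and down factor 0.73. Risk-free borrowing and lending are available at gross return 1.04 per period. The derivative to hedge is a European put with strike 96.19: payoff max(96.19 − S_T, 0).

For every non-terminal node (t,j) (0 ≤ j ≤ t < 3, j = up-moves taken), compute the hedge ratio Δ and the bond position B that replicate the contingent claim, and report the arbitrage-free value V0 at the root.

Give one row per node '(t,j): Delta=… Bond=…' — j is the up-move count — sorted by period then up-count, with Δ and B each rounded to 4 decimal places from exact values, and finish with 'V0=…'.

No-arbitrage ⇒ martingale measure with p* = (R−d)/(u−d) = 0.7209.
Terminal values V(3,·): V(3,0)=58.8444, V(3,1)=36.8463, V(3,2)=1.8904, V(3,3)=0.0000
  t=2,j=0: stock 51.1584 → up 59.3437 (V=36.8463), down 37.3456 (V=58.8444). Price 41.3320; hedge Δ=-1.0000, bond B=92.4904.
  t=2,j=1: stock 81.2928 → up 94.2996 (V=1.8904), down 59.3437 (V=36.8463). Price 11.1976; hedge Δ=-1.0000, bond B=92.4904.
  t=2,j=2: stock 129.1776 → up 149.8460 (V=0.0000), down 94.2996 (V=1.8904). Price 0.5073; hedge Δ=-0.0340, bond B=4.9034.
  t=1,j=0: stock 70.0800 → up 81.2928 (V=11.1976), down 51.1584 (V=41.3320). Price 18.8531; hedge Δ=-1.0000, bond B=88.9331.
  t=1,j=1: stock 111.3600 → up 129.1776 (V=0.5073), down 81.2928 (V=11.1976). Price 3.3563; hedge Δ=-0.2233, bond B=28.2176.
  t=0,j=0: stock 96.0000 → up 111.3600 (V=3.3563), down 70.0800 (V=18.8531). Price 7.3856; hedge Δ=-0.3754, bond B=43.4245.
Self-financing check: at every node Δ·S+B equals the discounted successor values.

(0,0): Delta=-0.3754 Bond=43.4245
(1,0): Delta=-1.0000 Bond=88.9331
(1,1): Delta=-0.2233 Bond=28.2176
(2,0): Delta=-1.0000 Bond=92.4904
(2,1): Delta=-1.0000 Bond=92.4904
(2,2): Delta=-0.0340 Bond=4.9034
V0=7.3856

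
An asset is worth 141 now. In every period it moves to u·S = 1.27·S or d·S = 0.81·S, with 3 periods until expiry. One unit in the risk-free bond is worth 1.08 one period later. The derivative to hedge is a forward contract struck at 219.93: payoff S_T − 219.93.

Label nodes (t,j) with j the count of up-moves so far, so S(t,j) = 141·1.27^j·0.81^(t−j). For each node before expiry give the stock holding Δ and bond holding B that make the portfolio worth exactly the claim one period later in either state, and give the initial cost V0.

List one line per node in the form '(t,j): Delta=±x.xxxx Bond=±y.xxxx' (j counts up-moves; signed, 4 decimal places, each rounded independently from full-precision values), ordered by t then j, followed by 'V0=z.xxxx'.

(0,0): Delta=1.0000 Bond=-174.5875
(1,0): Delta=1.0000 Bond=-188.5545
(1,1): Delta=1.0000 Bond=-188.5545
(2,0): Delta=1.0000 Bond=-203.6389
(2,1): Delta=1.0000 Bond=-203.6389
(2,2): Delta=1.0000 Bond=-203.6389
V0=-33.5875

Under the risk-neutral measure, an up-move has probability p* = (R−d)/(u−d) = 0.5870 and values discount at R = 1.08.
Terminal values V(3,·): V(3,0)=-144.9968, V(3,1)=-102.4422, V(3,2)=-35.7207, V(3,3)=68.8920
  t=2,j=0: stock 92.5101 → up 117.4878 (V=-102.4422), down 74.9332 (V=-144.9968). Price -111.1288; hedge Δ=1.0000, bond B=-203.6389.
  t=2,j=1: stock 145.0467 → up 184.2093 (V=-35.7207), down 117.4878 (V=-102.4422). Price -58.5922; hedge Δ=1.0000, bond B=-203.6389.
  t=2,j=2: stock 227.4189 → up 288.8220 (V=68.8920), down 184.2093 (V=-35.7207). Price 23.7800; hedge Δ=1.0000, bond B=-203.6389.
  t=1,j=0: stock 114.2100 → up 145.0467 (V=-58.5922), down 92.5101 (V=-111.1288). Price -74.3445; hedge Δ=1.0000, bond B=-188.5545.
  t=1,j=1: stock 179.0700 → up 227.4189 (V=23.7800), down 145.0467 (V=-58.5922). Price -9.4845; hedge Δ=1.0000, bond B=-188.5545.
  t=0,j=0: stock 141.0000 → up 179.0700 (V=-9.4845), down 114.2100 (V=-74.3445). Price -33.5875; hedge Δ=1.0000, bond B=-174.5875.
The time-0 hedge costs -33.5875, which is the no-arbitrage price.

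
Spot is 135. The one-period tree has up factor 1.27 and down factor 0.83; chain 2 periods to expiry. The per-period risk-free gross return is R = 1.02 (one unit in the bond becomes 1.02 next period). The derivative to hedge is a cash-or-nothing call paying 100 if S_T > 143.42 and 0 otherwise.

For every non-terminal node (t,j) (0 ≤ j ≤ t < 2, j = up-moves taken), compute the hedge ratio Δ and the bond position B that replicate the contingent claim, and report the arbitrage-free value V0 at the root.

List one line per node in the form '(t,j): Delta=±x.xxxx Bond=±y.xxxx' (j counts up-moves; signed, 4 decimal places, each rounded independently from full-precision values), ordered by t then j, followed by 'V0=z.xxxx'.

(0,0): Delta=0.7127 Bond=-78.2936
(1,0): Delta=0.0000 Bond=0.0000
(1,1): Delta=1.3256 Bond=-184.9376
V0=17.9226

Risk-neutral probability p* = (R−d)/(u−d) = (1.02−0.83)/(1.27−0.83) = 0.4318.
Terminal values V(2,·): V(2,0)=0.0000, V(2,1)=0.0000, V(2,2)=100.0000
Node (1,0) S=112.0500: V=(p*·0.0000+(1−p*)·0.0000)/1.02=0.0000; Δ=(0.0000−0.0000)/(142.3035−93.0015)=0.0000; B=V−Δ·S=0.0000
Node (1,1) S=171.4500: V=(p*·100.0000+(1−p*)·0.0000)/1.02=42.3351; Δ=(100.0000−0.0000)/(217.7415−142.3035)=1.3256; B=V−Δ·S=-184.9376
Node (0,0) S=135.0000: V=(p*·42.3351+(1−p*)·0.0000)/1.02=17.9226; Δ=(42.3351−0.0000)/(171.4500−112.0500)=0.7127; B=V−Δ·S=-78.2936
Root portfolio cost Δ·135+B reproduces V0=17.9226.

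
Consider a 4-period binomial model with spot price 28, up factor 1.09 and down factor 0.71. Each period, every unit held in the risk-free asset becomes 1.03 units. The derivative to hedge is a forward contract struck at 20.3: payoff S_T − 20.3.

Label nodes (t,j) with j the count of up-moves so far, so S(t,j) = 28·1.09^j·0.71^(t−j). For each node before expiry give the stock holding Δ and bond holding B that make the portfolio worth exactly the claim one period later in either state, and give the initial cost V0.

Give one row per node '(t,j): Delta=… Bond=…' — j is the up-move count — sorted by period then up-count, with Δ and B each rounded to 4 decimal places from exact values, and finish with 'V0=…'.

No-arbitrage ⇒ martingale measure with p* = (R−d)/(u−d) = 0.8421.
Terminal payoffs: V(4,0)=-13.1847, V(4,1)=-9.3766, V(4,2)=-3.5302, V(4,3)=5.4452, V(4,4)=19.2243
  t=3,j=0: stock 10.0215 → up 10.9234 (V=-9.3766), down 7.1153 (V=-13.1847). Price -9.6872; hedge Δ=1.0000, bond B=-19.7087.
  t=3,j=1: stock 15.3851 → up 16.7698 (V=-3.5302), down 10.9234 (V=-9.3766). Price -4.3236; hedge Δ=1.0000, bond B=-19.7087.
  t=3,j=2: stock 23.6194 → up 25.7452 (V=5.4452), down 16.7698 (V=-3.5302). Price 3.9107; hedge Δ=1.0000, bond B=-19.7087.
  t=3,j=3: stock 36.2608 → up 39.5243 (V=19.2243), down 25.7452 (V=5.4452). Price 16.5521; hedge Δ=1.0000, bond B=-19.7087.
  t=2,j=0: stock 14.1148 → up 15.3851 (V=-4.3236), down 10.0215 (V=-9.6872). Price -5.0199; hedge Δ=1.0000, bond B=-19.1347.
  t=2,j=1: stock 21.6692 → up 23.6194 (V=3.9107), down 15.3851 (V=-4.3236). Price 2.5345; hedge Δ=1.0000, bond B=-19.1347.
  t=2,j=2: stock 33.2668 → up 36.2608 (V=16.5521), down 23.6194 (V=3.9107). Price 14.1321; hedge Δ=1.0000, bond B=-19.1347.
  t=1,j=0: stock 19.8800 → up 21.6692 (V=2.5345), down 14.1148 (V=-5.0199). Price 1.3026; hedge Δ=1.0000, bond B=-18.5774.
  t=1,j=1: stock 30.5200 → up 33.2668 (V=14.1321), down 21.6692 (V=2.5345). Price 11.9426; hedge Δ=1.0000, bond B=-18.5774.
  t=0,j=0: stock 28.0000 → up 30.5200 (V=11.9426), down 19.8800 (V=1.3026). Price 9.9637; hedge Δ=1.0000, bond B=-18.0363.
The time-0 hedge costs 9.9637, which is the no-arbitrage price.

(0,0): Delta=1.0000 Bond=-18.0363
(1,0): Delta=1.0000 Bond=-18.5774
(1,1): Delta=1.0000 Bond=-18.5774
(2,0): Delta=1.0000 Bond=-19.1347
(2,1): Delta=1.0000 Bond=-19.1347
(2,2): Delta=1.0000 Bond=-19.1347
(3,0): Delta=1.0000 Bond=-19.7087
(3,1): Delta=1.0000 Bond=-19.7087
(3,2): Delta=1.0000 Bond=-19.7087
(3,3): Delta=1.0000 Bond=-19.7087
V0=9.9637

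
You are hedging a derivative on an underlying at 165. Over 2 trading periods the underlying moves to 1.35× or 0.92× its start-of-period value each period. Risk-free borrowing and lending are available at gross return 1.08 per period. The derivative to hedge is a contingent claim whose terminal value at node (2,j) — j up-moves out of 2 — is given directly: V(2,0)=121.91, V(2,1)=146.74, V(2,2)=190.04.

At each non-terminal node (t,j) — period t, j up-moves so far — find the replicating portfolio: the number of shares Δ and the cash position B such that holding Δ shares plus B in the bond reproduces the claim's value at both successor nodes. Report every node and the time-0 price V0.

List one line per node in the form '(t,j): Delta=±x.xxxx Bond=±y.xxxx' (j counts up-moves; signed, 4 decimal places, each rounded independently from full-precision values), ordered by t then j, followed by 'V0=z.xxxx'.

The replicating-portfolio and risk-neutral prices coincide; use p* = (1.08−0.92)/(1.35−0.92) = 0.3721 for the latter.
Payoff layer (t=2): V(2,0)=121.9100, V(2,1)=146.7400, V(2,2)=190.0400
  t=1,j=0: stock 151.8000 → up 204.9300 (V=146.7400), down 139.6560 (V=121.9100). Price 121.4343; hedge Δ=0.3804, bond B=63.6901.
  t=1,j=1: stock 222.7500 → up 300.7125 (V=190.0400), down 204.9300 (V=146.7400). Price 150.7885; hedge Δ=0.4521, bond B=50.0909.
  t=0,j=0: stock 165.0000 → up 222.7500 (V=150.7885), down 151.8000 (V=121.4343). Price 122.5526; hedge Δ=0.4137, bond B=54.2870.
The time-0 hedge costs 122.5526, which is the no-arbitrage price.

(0,0): Delta=0.4137 Bond=54.2870
(1,0): Delta=0.3804 Bond=63.6901
(1,1): Delta=0.4521 Bond=50.0909
V0=122.5526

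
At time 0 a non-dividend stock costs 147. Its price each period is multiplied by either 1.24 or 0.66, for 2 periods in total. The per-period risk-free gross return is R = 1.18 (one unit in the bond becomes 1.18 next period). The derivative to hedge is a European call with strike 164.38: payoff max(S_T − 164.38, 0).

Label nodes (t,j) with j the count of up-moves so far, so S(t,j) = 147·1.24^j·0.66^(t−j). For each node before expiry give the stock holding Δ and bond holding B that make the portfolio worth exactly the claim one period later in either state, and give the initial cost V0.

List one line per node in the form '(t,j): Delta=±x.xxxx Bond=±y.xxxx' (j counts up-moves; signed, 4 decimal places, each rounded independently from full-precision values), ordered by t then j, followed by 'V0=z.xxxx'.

No-arbitrage ⇒ martingale measure with p* = (R−d)/(u−d) = 0.8966.
Payoff layer (t=2): V(2,0)=0.0000, V(2,1)=0.0000, V(2,2)=61.6472
  t=1,j=0: stock 97.0200 → up 120.3048 (V=0.0000), down 64.0332 (V=0.0000). Price 0.0000; hedge Δ=0.0000, bond B=0.0000.
  t=1,j=1: stock 182.2800 → up 226.0272 (V=61.6472), down 120.3048 (V=0.0000). Price 46.8389; hedge Δ=0.5831, bond B=-59.4494.
  t=0,j=0: stock 147.0000 → up 182.2800 (V=46.8389), down 97.0200 (V=0.0000). Price 35.5877; hedge Δ=0.5494, bond B=-45.1690.
Root portfolio cost Δ·147+B reproduces V0=35.5877.

(0,0): Delta=0.5494 Bond=-45.1690
(1,0): Delta=0.0000 Bond=0.0000
(1,1): Delta=0.5831 Bond=-59.4494
V0=35.5877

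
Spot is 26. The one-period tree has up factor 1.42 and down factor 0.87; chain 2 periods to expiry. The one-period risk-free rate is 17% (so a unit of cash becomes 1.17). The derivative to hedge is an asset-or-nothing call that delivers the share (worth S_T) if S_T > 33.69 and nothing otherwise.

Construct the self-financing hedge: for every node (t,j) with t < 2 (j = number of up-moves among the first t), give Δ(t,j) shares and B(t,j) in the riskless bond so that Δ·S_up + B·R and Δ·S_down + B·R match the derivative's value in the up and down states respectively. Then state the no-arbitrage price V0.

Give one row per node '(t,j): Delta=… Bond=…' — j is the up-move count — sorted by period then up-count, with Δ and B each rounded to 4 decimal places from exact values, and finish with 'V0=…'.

The replicating-portfolio and risk-neutral prices coincide; use p* = (1.17−0.87)/(1.42−0.87) = 0.5455 for the latter.
Terminal payoffs: V(2,0)=0.0000, V(2,1)=0.0000, V(2,2)=52.4264
Node (1,0) S=22.6200: V=(p*·0.0000+(1−p*)·0.0000)/1.17=0.0000; Δ=(0.0000−0.0000)/(32.1204−19.6794)=0.0000; B=V−Δ·S=0.0000
Node (1,1) S=36.9200: V=(p*·52.4264+(1−p*)·0.0000)/1.17=24.4412; Δ=(52.4264−0.0000)/(52.4264−32.1204)=2.5818; B=V−Δ·S=-70.8795
Node (0,0) S=26.0000: V=(p*·24.4412+(1−p*)·0.0000)/1.17=11.3945; Δ=(24.4412−0.0000)/(36.9200−22.6200)=1.7092; B=V−Δ·S=-33.0441
The time-0 hedge costs 11.3945, which is the no-arbitrage price.

(0,0): Delta=1.7092 Bond=-33.0441
(1,0): Delta=0.0000 Bond=0.0000
(1,1): Delta=2.5818 Bond=-70.8795
V0=11.3945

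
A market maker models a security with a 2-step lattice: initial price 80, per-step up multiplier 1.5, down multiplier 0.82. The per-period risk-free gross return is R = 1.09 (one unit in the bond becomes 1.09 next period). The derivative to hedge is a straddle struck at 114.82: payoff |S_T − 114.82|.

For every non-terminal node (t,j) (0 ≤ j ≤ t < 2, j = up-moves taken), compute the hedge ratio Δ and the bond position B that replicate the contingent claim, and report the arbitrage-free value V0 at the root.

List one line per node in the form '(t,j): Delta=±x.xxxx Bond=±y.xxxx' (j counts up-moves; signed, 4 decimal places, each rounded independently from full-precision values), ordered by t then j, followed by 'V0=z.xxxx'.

(0,0): Delta=-0.1271 Bond=44.1064
(1,0): Delta=-1.0000 Bond=105.3394
(1,1): Delta=0.5975 Bond=-38.8797
V0=33.9399

No-arbitrage ⇒ martingale measure with p* = (R−d)/(u−d) = 0.3971.
Terminal values V(2,·): V(2,0)=61.0280, V(2,1)=16.4200, V(2,2)=65.1800
(1,0): S=65.6000. Δ = (V_up−V_dn)/(S_up−S_dn) = (16.4200−61.0280)/(98.4000−53.7920) = -1.0000. V = [p*·16.4200 + (1−p*)·61.0280]/1.09 = 39.7394. B = V − Δ·S = 105.3394.
(1,1): S=120.0000. Δ = (V_up−V_dn)/(S_up−S_dn) = (65.1800−16.4200)/(180.0000−98.4000) = 0.5975. V = [p*·65.1800 + (1−p*)·16.4200]/1.09 = 32.8262. B = V − Δ·S = -38.8797.
(0,0): S=80.0000. Δ = (V_up−V_dn)/(S_up−S_dn) = (32.8262−39.7394)/(120.0000−65.6000) = -0.1271. V = [p*·32.8262 + (1−p*)·39.7394]/1.09 = 33.9399. B = V − Δ·S = 44.1064.
Check: Δ(0,0)·S0 + B(0,0) = 33.9399 = V0.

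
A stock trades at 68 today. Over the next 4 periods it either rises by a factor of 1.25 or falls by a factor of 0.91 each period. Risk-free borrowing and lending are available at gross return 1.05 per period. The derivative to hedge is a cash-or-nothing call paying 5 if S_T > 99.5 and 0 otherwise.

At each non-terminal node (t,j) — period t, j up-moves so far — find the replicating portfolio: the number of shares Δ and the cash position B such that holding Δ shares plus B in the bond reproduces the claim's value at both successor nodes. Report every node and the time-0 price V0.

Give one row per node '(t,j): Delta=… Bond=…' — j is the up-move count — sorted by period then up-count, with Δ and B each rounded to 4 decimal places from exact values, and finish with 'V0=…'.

(0,0): Delta=0.0559 Bond=-3.0070
(1,0): Delta=0.0365 Bond=-1.9600
(1,1): Delta=0.0760 Bond=-4.8678
(2,0): Delta=0.0000 Bond=0.0000
(2,1): Delta=0.0746 Bond=-4.9981
(2,2): Delta=0.0775 Bond=-5.2727
(3,0): Delta=0.0000 Bond=0.0000
(3,1): Delta=0.0000 Bond=0.0000
(3,2): Delta=0.1521 Bond=-12.7451
(3,3): Delta=0.0000 Bond=4.7619
V0=0.7940

The replicating-portfolio and risk-neutral prices coincide; use p* = (1.05−0.91)/(1.25−0.91) = 0.4118 for the latter.
Terminal values V(4,·): V(4,0)=0.0000, V(4,1)=0.0000, V(4,2)=0.0000, V(4,3)=5.0000, V(4,4)=5.0000
Node (3,0) S=51.2428: V=(p*·0.0000+(1−p*)·0.0000)/1.05=0.0000; Δ=(0.0000−0.0000)/(64.0535−46.6310)=0.0000; B=V−Δ·S=0.0000
Node (3,1) S=70.3885: V=(p*·0.0000+(1−p*)·0.0000)/1.05=0.0000; Δ=(0.0000−0.0000)/(87.9856−64.0535)=0.0000; B=V−Δ·S=0.0000
Node (3,2) S=96.6875: V=(p*·5.0000+(1−p*)·0.0000)/1.05=1.9608; Δ=(5.0000−0.0000)/(120.8594−87.9856)=0.1521; B=V−Δ·S=-12.7451
Node (3,3) S=132.8125: V=(p*·5.0000+(1−p*)·5.0000)/1.05=4.7619; Δ=(5.0000−5.0000)/(166.0156−120.8594)=0.0000; B=V−Δ·S=4.7619
Node (2,0) S=56.3108: V=(p*·0.0000+(1−p*)·0.0000)/1.05=0.0000; Δ=(0.0000−0.0000)/(70.3885−51.2428)=0.0000; B=V−Δ·S=0.0000
Node (2,1) S=77.3500: V=(p*·1.9608+(1−p*)·0.0000)/1.05=0.7689; Δ=(1.9608−0.0000)/(96.6875−70.3885)=0.0746; B=V−Δ·S=-4.9981
Node (2,2) S=106.2500: V=(p*·4.7619+(1−p*)·1.9608)/1.05=2.9659; Δ=(4.7619−1.9608)/(132.8125−96.6875)=0.0775; B=V−Δ·S=-5.2727
Node (1,0) S=61.8800: V=(p*·0.7689+(1−p*)·0.0000)/1.05=0.3015; Δ=(0.7689−0.0000)/(77.3500−56.3108)=0.0365; B=V−Δ·S=-1.9600
Node (1,1) S=85.0000: V=(p*·2.9659+(1−p*)·0.7689)/1.05=1.5939; Δ=(2.9659−0.7689)/(106.2500−77.3500)=0.0760; B=V−Δ·S=-4.8678
Node (0,0) S=68.0000: V=(p*·1.5939+(1−p*)·0.3015)/1.05=0.7940; Δ=(1.5939−0.3015)/(85.0000−61.8800)=0.0559; B=V−Δ·S=-3.0070
Root portfolio cost Δ·68+B reproduces V0=0.7940.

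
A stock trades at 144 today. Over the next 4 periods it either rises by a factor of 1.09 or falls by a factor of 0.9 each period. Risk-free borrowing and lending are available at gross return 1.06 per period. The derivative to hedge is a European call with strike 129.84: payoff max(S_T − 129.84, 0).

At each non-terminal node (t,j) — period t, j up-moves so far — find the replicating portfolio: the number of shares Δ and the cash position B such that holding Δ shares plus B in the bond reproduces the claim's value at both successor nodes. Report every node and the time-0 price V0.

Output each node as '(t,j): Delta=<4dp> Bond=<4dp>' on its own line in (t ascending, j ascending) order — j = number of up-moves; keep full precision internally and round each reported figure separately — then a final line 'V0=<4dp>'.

Since d<R<u, set p* = (R−d)/(u−d) = 0.8421; price each node as the discounted p*-expectation of its children.
Terminal values V(4,·): V(4,0)=0.0000, V(4,1)=0.0000, V(4,2)=8.7400, V(4,3)=37.9958, V(4,4)=73.4278
  t=3,j=0: stock 104.9760 → up 114.4238 (V=0.0000), down 94.4784 (V=0.0000). Price 0.0000; hedge Δ=0.0000, bond B=0.0000.
  t=3,j=1: stock 127.1376 → up 138.5800 (V=8.7400), down 114.4238 (V=0.0000). Price 6.9434; hedge Δ=0.3618, bond B=-39.0565.
  t=3,j=2: stock 153.9778 → up 167.8358 (V=37.9958), down 138.5800 (V=8.7400). Price 31.4872; hedge Δ=1.0000, bond B=-122.4906.
  t=3,j=3: stock 186.4842 → up 203.2678 (V=73.4278), down 167.8358 (V=37.9958). Price 63.9936; hedge Δ=1.0000, bond B=-122.4906.
  t=2,j=0: stock 116.6400 → up 127.1376 (V=6.9434), down 104.9760 (V=0.0000). Price 5.5161; hedge Δ=0.3133, bond B=-31.0280.
  t=2,j=1: stock 141.2640 → up 153.9778 (V=31.4872), down 127.1376 (V=6.9434). Price 26.0489; hedge Δ=0.9144, bond B=-103.1290.
  t=2,j=2: stock 171.0864 → up 186.4842 (V=63.9936), down 153.9778 (V=31.4872). Price 55.5293; hedge Δ=1.0000, bond B=-115.5571.
  t=1,j=0: stock 129.6000 → up 141.2640 (V=26.0489), down 116.6400 (V=5.5161). Price 21.5159; hedge Δ=0.8339, bond B=-86.5516.
  t=1,j=1: stock 156.9600 → up 171.0864 (V=55.5293), down 141.2640 (V=26.0489). Price 47.9948; hedge Δ=0.9885, bond B=-107.1649.
  t=0,j=0: stock 144.0000 → up 156.9600 (V=47.9948), down 129.6000 (V=21.5159). Price 41.3339; hedge Δ=0.9678, bond B=-98.0285.
Each (Δ,B) replicates both successor values, so the strategy is self-financing and V0 is arbitrage-free.

(0,0): Delta=0.9678 Bond=-98.0285
(1,0): Delta=0.8339 Bond=-86.5516
(1,1): Delta=0.9885 Bond=-107.1649
(2,0): Delta=0.3133 Bond=-31.0280
(2,1): Delta=0.9144 Bond=-103.1290
(2,2): Delta=1.0000 Bond=-115.5571
(3,0): Delta=0.0000 Bond=0.0000
(3,1): Delta=0.3618 Bond=-39.0565
(3,2): Delta=1.0000 Bond=-122.4906
(3,3): Delta=1.0000 Bond=-122.4906
V0=41.3339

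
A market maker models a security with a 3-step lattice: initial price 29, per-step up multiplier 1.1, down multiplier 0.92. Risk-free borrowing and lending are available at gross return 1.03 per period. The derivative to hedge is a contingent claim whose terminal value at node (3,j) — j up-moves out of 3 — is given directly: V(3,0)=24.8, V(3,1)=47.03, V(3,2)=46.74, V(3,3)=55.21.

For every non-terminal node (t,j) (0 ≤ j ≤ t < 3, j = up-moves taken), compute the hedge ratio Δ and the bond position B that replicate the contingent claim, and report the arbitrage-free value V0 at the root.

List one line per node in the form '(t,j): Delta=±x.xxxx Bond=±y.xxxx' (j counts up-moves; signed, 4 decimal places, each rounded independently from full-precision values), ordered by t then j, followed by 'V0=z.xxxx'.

(0,0): Delta=1.1534 Bond=9.9875
(1,0): Delta=1.7119 Bond=-4.6138
(1,1): Delta=0.8561 Bond=19.7696
(2,0): Delta=5.0315 Bond=-86.2330
(2,1): Delta=-0.0549 Bond=47.0992
(2,2): Delta=1.3410 Bond=3.3484
V0=43.4355

Risk-neutral probability p* = (R−d)/(u−d) = (1.03−0.92)/(1.1−0.92) = 0.6111.
At expiry t=3: V(3,0)=24.8000, V(3,1)=47.0300, V(3,2)=46.7400, V(3,3)=55.2100
Node (2,0) S=24.5456: V=(p*·47.0300+(1−p*)·24.8000)/1.03=37.2670; Δ=(47.0300−24.8000)/(27.0002−22.5820)=5.0315; B=V−Δ·S=-86.2330
Node (2,1) S=29.3480: V=(p*·46.7400+(1−p*)·47.0300)/1.03=45.4881; Δ=(46.7400−47.0300)/(32.2828−27.0002)=-0.0549; B=V−Δ·S=47.0992
Node (2,2) S=35.0900: V=(p*·55.2100+(1−p*)·46.7400)/1.03=50.4040; Δ=(55.2100−46.7400)/(38.5990−32.2828)=1.3410; B=V−Δ·S=3.3484
Node (1,0) S=26.6800: V=(p*·45.4881+(1−p*)·37.2670)/1.03=41.0592; Δ=(45.4881−37.2670)/(29.3480−24.5456)=1.7119; B=V−Δ·S=-4.6138
Node (1,1) S=31.9000: V=(p*·50.4040+(1−p*)·45.4881)/1.03=47.0799; Δ=(50.4040−45.4881)/(35.0900−29.3480)=0.8561; B=V−Δ·S=19.7696
Node (0,0) S=29.0000: V=(p*·47.0799+(1−p*)·41.0592)/1.03=43.4355; Δ=(47.0799−41.0592)/(31.9000−26.6800)=1.1534; B=V−Δ·S=9.9875
Check: Δ(0,0)·S0 + B(0,0) = 43.4355 = V0.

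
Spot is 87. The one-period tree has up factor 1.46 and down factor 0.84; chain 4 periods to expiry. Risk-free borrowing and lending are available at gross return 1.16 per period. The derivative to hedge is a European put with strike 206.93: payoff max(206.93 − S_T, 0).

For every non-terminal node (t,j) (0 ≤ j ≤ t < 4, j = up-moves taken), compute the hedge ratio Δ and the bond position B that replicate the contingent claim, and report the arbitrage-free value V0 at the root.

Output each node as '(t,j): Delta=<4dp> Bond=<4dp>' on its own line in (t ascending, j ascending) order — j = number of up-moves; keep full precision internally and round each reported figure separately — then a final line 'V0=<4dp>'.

No-arbitrage ⇒ martingale measure with p* = (R−d)/(u−d) = 0.5161.
At expiry t=4: V(4,0)=163.6152, V(4,1)=131.6447, V(4,2)=76.0770, V(4,3)=0.0000, V(4,4)=0.0000
Node (3,0) S=51.5652: V=(p*·131.6447+(1−p*)·163.6152)/1.16=126.8227; Δ=(131.6447−163.6152)/(75.2853−43.3148)=-1.0000; B=V−Δ·S=178.3879
Node (3,1) S=89.6253: V=(p*·76.0770+(1−p*)·131.6447)/1.16=88.7626; Δ=(76.0770−131.6447)/(130.8530−75.2853)=-1.0000; B=V−Δ·S=178.3879
Node (3,2) S=155.7773: V=(p*·0.0000+(1−p*)·76.0770)/1.16=31.7340; Δ=(0.0000−76.0770)/(227.4349−130.8530)=-0.7877; B=V−Δ·S=154.4389
Node (3,3) S=270.7558: V=(p*·0.0000+(1−p*)·0.0000)/1.16=0.0000; Δ=(0.0000−0.0000)/(395.3035−227.4349)=0.0000; B=V−Δ·S=0.0000
Node (2,0) S=61.3872: V=(p*·88.7626+(1−p*)·126.8227)/1.16=92.3955; Δ=(88.7626−126.8227)/(89.6253−51.5652)=-1.0000; B=V−Δ·S=153.7827
Node (2,1) S=106.6968: V=(p*·31.7340+(1−p*)·88.7626)/1.16=51.1453; Δ=(31.7340−88.7626)/(155.7773−89.6253)=-0.8621; B=V−Δ·S=143.1269
Node (2,2) S=185.4492: V=(p*·0.0000+(1−p*)·31.7340)/1.16=13.2372; Δ=(0.0000−31.7340)/(270.7558−155.7773)=-0.2760; B=V−Δ·S=64.4211
Node (1,0) S=73.0800: V=(p*·51.1453+(1−p*)·92.3955)/1.16=61.2975; Δ=(51.1453−92.3955)/(106.6968−61.3872)=-0.9104; B=V−Δ·S=127.8301
Node (1,1) S=127.0200: V=(p*·13.2372+(1−p*)·51.1453)/1.16=27.2240; Δ=(13.2372−51.1453)/(185.4492−106.6968)=-0.4814; B=V−Δ·S=88.3660
Node (0,0) S=87.0000: V=(p*·27.2240+(1−p*)·61.2975)/1.16=37.6820; Δ=(27.2240−61.2975)/(127.0200−73.0800)=-0.6317; B=V−Δ·S=92.6392
Each (Δ,B) replicates both successor values, so the strategy is self-financing and V0 is arbitrage-free.

(0,0): Delta=-0.6317 Bond=92.6392
(1,0): Delta=-0.9104 Bond=127.8301
(1,1): Delta=-0.4814 Bond=88.3660
(2,0): Delta=-1.0000 Bond=153.7827
(2,1): Delta=-0.8621 Bond=143.1269
(2,2): Delta=-0.2760 Bond=64.4211
(3,0): Delta=-1.0000 Bond=178.3879
(3,1): Delta=-1.0000 Bond=178.3879
(3,2): Delta=-0.7877 Bond=154.4389
(3,3): Delta=0.0000 Bond=0.0000
V0=37.6820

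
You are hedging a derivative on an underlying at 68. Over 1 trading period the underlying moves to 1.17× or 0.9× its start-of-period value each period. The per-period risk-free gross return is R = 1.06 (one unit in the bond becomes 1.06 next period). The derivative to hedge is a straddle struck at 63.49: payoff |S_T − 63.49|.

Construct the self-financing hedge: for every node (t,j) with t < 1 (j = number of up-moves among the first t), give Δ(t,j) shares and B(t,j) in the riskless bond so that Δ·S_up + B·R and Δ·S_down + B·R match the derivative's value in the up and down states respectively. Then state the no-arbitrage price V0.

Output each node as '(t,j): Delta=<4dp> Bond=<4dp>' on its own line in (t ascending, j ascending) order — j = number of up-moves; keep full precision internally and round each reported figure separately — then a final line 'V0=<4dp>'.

Since d<R<u, set p* = (R−d)/(u−d) = 0.5926; price each node as the discounted p*-expectation of its children.
Terminal payoffs: V(1,0)=2.2900, V(1,1)=16.0700
(0,0): S=68.0000. Δ = (V_up−V_dn)/(S_up−S_dn) = (16.0700−2.2900)/(79.5600−61.2000) = 0.7505. V = [p*·16.0700 + (1−p*)·2.2900]/1.06 = 9.8641. B = V − Δ·S = -41.1730.
Self-financing check: at every node Δ·S+B equals the discounted successor values.

(0,0): Delta=0.7505 Bond=-41.1730
V0=9.8641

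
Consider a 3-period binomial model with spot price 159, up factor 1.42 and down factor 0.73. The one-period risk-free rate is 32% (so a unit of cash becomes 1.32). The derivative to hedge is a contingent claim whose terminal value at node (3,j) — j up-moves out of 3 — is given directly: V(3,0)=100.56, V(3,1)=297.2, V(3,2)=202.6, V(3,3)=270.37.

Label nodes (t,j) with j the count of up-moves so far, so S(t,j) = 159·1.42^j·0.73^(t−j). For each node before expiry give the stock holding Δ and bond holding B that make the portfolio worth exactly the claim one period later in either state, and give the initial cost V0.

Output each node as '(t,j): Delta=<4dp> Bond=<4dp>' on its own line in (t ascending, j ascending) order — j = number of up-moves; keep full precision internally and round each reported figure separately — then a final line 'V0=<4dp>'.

Under the risk-neutral measure, an up-move has probability p* = (R−d)/(u−d) = 0.8551 and values discount at R = 1.32.
At expiry t=3: V(3,0)=100.5600, V(3,1)=297.2000, V(3,2)=202.6000, V(3,3)=270.3700
Node (2,0) S=84.7311: V=(p*·297.2000+(1−p*)·100.5600)/1.32=203.5617; Δ=(297.2000−100.5600)/(120.3182−61.8537)=3.3634; B=V−Δ·S=-81.4238
Node (2,1) S=164.8194: V=(p*·202.6000+(1−p*)·297.2000)/1.32=163.8713; Δ=(202.6000−297.2000)/(234.0435−120.3182)=-0.8318; B=V−Δ·S=300.9728
Node (2,2) S=320.6076: V=(p*·270.3700+(1−p*)·202.6000)/1.32=197.3850; Δ=(270.3700−202.6000)/(455.2628−234.0435)=0.3063; B=V−Δ·S=99.1677
Node (1,0) S=116.0700: V=(p*·163.8713+(1−p*)·203.5617)/1.32=128.5027; Δ=(163.8713−203.5617)/(164.8194−84.7311)=-0.4956; B=V−Δ·S=186.0250
Node (1,1) S=225.7800: V=(p*·197.3850+(1−p*)·163.8713)/1.32=145.8545; Δ=(197.3850−163.8713)/(320.6076−164.8194)=0.2151; B=V−Δ·S=97.2839
Node (0,0) S=159.0000: V=(p*·145.8545+(1−p*)·128.5027)/1.32=108.5907; Δ=(145.8545−128.5027)/(225.7800−116.0700)=0.1582; B=V−Δ·S=83.4431
Check: Δ(0,0)·S0 + B(0,0) = 108.5907 = V0.

(0,0): Delta=0.1582 Bond=83.4431
(1,0): Delta=-0.4956 Bond=186.0250
(1,1): Delta=0.2151 Bond=97.2839
(2,0): Delta=3.3634 Bond=-81.4238
(2,1): Delta=-0.8318 Bond=300.9728
(2,2): Delta=0.3063 Bond=99.1677
V0=108.5907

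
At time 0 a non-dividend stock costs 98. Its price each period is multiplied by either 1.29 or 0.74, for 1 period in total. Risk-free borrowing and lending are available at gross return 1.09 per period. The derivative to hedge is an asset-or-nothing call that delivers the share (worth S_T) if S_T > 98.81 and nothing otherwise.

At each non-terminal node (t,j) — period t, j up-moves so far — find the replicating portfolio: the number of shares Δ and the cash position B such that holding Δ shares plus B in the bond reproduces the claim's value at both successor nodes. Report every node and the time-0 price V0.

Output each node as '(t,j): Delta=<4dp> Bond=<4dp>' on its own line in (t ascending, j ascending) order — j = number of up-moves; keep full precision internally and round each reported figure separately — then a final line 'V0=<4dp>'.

No-arbitrage ⇒ martingale measure with p* = (R−d)/(u−d) = 0.6364.
At expiry t=1: V(1,0)=0.0000, V(1,1)=126.4200
(0,0): S=98.0000. Δ = (V_up−V_dn)/(S_up−S_dn) = (126.4200−0.0000)/(126.4200−72.5200) = 2.3455. V = [p*·126.4200 + (1−p*)·0.0000]/1.09 = 73.8065. B = V − Δ·S = -156.0480.
Self-financing check: at every node Δ·S+B equals the discounted successor values.

(0,0): Delta=2.3455 Bond=-156.0480
V0=73.8065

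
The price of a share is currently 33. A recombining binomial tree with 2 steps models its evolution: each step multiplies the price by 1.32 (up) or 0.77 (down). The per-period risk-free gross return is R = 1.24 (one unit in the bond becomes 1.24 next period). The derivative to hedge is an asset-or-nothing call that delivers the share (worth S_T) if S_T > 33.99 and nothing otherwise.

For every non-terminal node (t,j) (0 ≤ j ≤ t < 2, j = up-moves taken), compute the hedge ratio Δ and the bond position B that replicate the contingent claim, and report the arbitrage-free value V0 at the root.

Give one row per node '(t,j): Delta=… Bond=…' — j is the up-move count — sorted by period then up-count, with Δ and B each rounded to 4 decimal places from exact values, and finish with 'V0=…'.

The replicating-portfolio and risk-neutral prices coincide; use p* = (1.24−0.77)/(1.32−0.77) = 0.8545 for the latter.
At expiry t=2: V(2,0)=0.0000, V(2,1)=0.0000, V(2,2)=57.4992
Node (1,0) S=25.4100: V=(p*·0.0000+(1−p*)·0.0000)/1.24=0.0000; Δ=(0.0000−0.0000)/(33.5412−19.5657)=0.0000; B=V−Δ·S=0.0000
Node (1,1) S=43.5600: V=(p*·57.4992+(1−p*)·0.0000)/1.24=39.6255; Δ=(57.4992−0.0000)/(57.4992−33.5412)=2.4000; B=V−Δ·S=-64.9185
Node (0,0) S=33.0000: V=(p*·39.6255+(1−p*)·0.0000)/1.24=27.3079; Δ=(39.6255−0.0000)/(43.5600−25.4100)=2.1832; B=V−Δ·S=-44.7385
Each (Δ,B) replicates both successor values, so the strategy is self-financing and V0 is arbitrage-free.

(0,0): Delta=2.1832 Bond=-44.7385
(1,0): Delta=0.0000 Bond=0.0000
(1,1): Delta=2.4000 Bond=-64.9185
V0=27.3079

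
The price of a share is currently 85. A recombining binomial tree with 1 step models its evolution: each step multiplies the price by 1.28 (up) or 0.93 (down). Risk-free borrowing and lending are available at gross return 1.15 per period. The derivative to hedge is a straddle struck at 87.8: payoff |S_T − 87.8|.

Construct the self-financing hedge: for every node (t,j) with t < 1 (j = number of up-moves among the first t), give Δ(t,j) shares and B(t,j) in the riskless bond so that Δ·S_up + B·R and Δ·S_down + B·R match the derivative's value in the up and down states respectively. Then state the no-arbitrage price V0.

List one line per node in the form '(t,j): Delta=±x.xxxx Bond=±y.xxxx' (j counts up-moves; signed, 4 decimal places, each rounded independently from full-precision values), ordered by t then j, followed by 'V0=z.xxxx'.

Risk-neutral probability p* = (R−d)/(u−d) = (1.15−0.93)/(1.28−0.93) = 0.6286.
At expiry t=1: V(1,0)=8.7500, V(1,1)=21.0000
(0,0): S=85.0000. Δ = (V_up−V_dn)/(S_up−S_dn) = (21.0000−8.7500)/(108.8000−79.0500) = 0.4118. V = [p*·21.0000 + (1−p*)·8.7500]/1.15 = 14.3043. B = V − Δ·S = -20.6957.
Root portfolio cost Δ·85+B reproduces V0=14.3043.

(0,0): Delta=0.4118 Bond=-20.6957
V0=14.3043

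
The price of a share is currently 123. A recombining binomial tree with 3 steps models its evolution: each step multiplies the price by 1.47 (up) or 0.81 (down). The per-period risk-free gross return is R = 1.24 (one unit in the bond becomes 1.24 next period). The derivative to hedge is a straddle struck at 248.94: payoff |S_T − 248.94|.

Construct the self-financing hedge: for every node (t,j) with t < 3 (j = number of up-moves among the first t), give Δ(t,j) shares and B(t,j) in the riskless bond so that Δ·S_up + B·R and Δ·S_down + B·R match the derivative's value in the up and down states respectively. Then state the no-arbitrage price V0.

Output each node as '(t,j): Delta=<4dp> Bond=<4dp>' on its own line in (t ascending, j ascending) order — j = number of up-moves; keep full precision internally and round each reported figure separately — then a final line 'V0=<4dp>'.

(0,0): Delta=-0.0358 Bond=53.0935
(1,0): Delta=-1.0000 Bond=161.9017
(1,1): Delta=0.2484 Bond=14.4520
(2,0): Delta=-1.0000 Bond=200.7581
(2,1): Delta=-1.0000 Bond=200.7581
(2,2): Delta=0.6164 Bond=-79.8763
V0=48.6931

Since d<R<u, set p* = (R−d)/(u−d) = 0.6515; price each node as the discounted p*-expectation of its children.
Payoff layer (t=3): V(3,0)=183.5728, V(3,1)=130.3106, V(3,2)=33.6495, V(3,3)=141.7723
(2,0): S=80.7003. Δ = (V_up−V_dn)/(S_up−S_dn) = (130.3106−183.5728)/(118.6294−65.3672) = -1.0000. V = [p*·130.3106 + (1−p*)·183.5728]/1.24 = 120.0578. B = V − Δ·S = 200.7581.
(2,1): S=146.4561. Δ = (V_up−V_dn)/(S_up−S_dn) = (33.6495−130.3106)/(215.2905−118.6294) = -1.0000. V = [p*·33.6495 + (1−p*)·130.3106]/1.24 = 54.3020. B = V − Δ·S = 200.7581.
(2,2): S=265.7907. Δ = (V_up−V_dn)/(S_up−S_dn) = (141.7723−33.6495)/(390.7123−215.2905) = 0.6164. V = [p*·141.7723 + (1−p*)·33.6495]/1.24 = 83.9461. B = V − Δ·S = -79.8763.
(1,0): S=99.6300. Δ = (V_up−V_dn)/(S_up−S_dn) = (54.3020−120.0578)/(146.4561−80.7003) = -1.0000. V = [p*·54.3020 + (1−p*)·120.0578]/1.24 = 62.2717. B = V − Δ·S = 161.9017.
(1,1): S=180.8100. Δ = (V_up−V_dn)/(S_up−S_dn) = (83.9461−54.3020)/(265.7907−146.4561) = 0.2484. V = [p*·83.9461 + (1−p*)·54.3020]/1.24 = 59.3674. B = V − Δ·S = 14.4520.
(0,0): S=123.0000. Δ = (V_up−V_dn)/(S_up−S_dn) = (59.3674−62.2717)/(180.8100−99.6300) = -0.0358. V = [p*·59.3674 + (1−p*)·62.2717]/1.24 = 48.6931. B = V − Δ·S = 53.0935.
Self-financing check: at every node Δ·S+B equals the discounted successor values.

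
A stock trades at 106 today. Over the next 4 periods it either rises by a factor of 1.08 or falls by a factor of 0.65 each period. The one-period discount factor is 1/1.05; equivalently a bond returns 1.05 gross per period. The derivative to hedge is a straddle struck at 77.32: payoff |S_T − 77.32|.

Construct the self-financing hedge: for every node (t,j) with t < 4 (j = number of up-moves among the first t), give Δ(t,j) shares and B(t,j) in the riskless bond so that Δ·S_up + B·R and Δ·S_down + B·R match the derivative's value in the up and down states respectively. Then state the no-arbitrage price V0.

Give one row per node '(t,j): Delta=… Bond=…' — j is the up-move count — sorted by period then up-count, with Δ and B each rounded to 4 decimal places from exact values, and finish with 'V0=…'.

(0,0): Delta=0.8169 Bond=-43.0658
(1,0): Delta=-0.4980 Bond=45.3812
(1,1): Delta=0.8763 Bond=-52.0141
(2,0): Delta=-1.0000 Bond=70.1315
(2,1): Delta=-0.4754 Bond=45.9642
(2,2): Delta=0.9373 Bond=-62.1583
(3,0): Delta=-1.0000 Bond=73.6381
(3,1): Delta=-1.0000 Bond=73.6381
(3,2): Delta=-0.4517 Bond=46.3592
(3,3): Delta=1.0000 Bond=-73.6381
V0=43.5293

The replicating-portfolio and risk-neutral prices coincide; use p* = (1.05−0.65)/(1.08−0.65) = 0.9302 for the latter.
At expiry t=4: V(4,0)=58.3983, V(4,1)=45.8809, V(4,2)=25.0828, V(4,3)=9.4742, V(4,4)=66.8918
  t=3,j=0: stock 29.1103 → up 31.4391 (V=45.8809), down 18.9217 (V=58.3983). Price 44.5278; hedge Δ=-1.0000, bond B=73.6381.
  t=3,j=1: stock 48.3678 → up 52.2372 (V=25.0828), down 31.4391 (V=45.8809). Price 25.2703; hedge Δ=-1.0000, bond B=73.6381.
  t=3,j=2: stock 80.3650 → up 86.7942 (V=9.4742), down 52.2372 (V=25.0828). Price 10.0601; hedge Δ=-0.4517, bond B=46.3592.
  t=3,j=3: stock 133.5295 → up 144.2118 (V=66.8918), down 86.7942 (V=9.4742). Price 59.8914; hedge Δ=1.0000, bond B=-73.6381.
  t=2,j=0: stock 44.7850 → up 48.3678 (V=25.2703), down 29.1103 (V=44.5278). Price 25.3465; hedge Δ=-1.0000, bond B=70.1315.
  t=2,j=1: stock 74.4120 → up 80.3650 (V=10.0601), down 48.3678 (V=25.2703). Price 10.5917; hedge Δ=-0.4754, bond B=45.9642.
  t=2,j=2: stock 123.6384 → up 133.5295 (V=59.8914), down 80.3650 (V=10.0601). Price 53.7284; hedge Δ=0.9373, bond B=-62.1583.
  t=1,j=0: stock 68.9000 → up 74.4120 (V=10.5917), down 44.7850 (V=25.3465). Price 11.0677; hedge Δ=-0.4980, bond B=45.3812.
  t=1,j=1: stock 114.4800 → up 123.6384 (V=53.7284), down 74.4120 (V=10.5917). Price 48.3036; hedge Δ=0.8763, bond B=-52.0141.
  t=0,j=0: stock 106.0000 → up 114.4800 (V=48.3036), down 68.9000 (V=11.0677). Price 43.5293; hedge Δ=0.8169, bond B=-43.0658.
Each (Δ,B) replicates both successor values, so the strategy is self-financing and V0 is arbitrage-free.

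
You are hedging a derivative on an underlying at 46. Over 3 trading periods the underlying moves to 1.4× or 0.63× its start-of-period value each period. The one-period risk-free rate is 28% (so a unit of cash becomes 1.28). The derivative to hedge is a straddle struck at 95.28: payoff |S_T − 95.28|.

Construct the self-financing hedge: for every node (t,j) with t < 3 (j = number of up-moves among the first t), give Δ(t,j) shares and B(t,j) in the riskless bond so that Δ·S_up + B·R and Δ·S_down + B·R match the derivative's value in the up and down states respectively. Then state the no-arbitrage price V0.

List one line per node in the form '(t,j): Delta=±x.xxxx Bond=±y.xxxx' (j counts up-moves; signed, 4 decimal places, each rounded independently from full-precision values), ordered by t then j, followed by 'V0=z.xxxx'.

Since d<R<u, set p* = (R−d)/(u−d) = 0.8442; price each node as the discounted p*-expectation of its children.
At expiry t=3: V(3,0)=83.7778, V(3,1)=69.7196, V(3,2)=38.4792, V(3,3)=30.9440
(2,0): S=18.2574. Δ = (V_up−V_dn)/(S_up−S_dn) = (69.7196−83.7778)/(25.5604−11.5022) = -1.0000. V = [p*·69.7196 + (1−p*)·83.7778]/1.28 = 56.1801. B = V − Δ·S = 74.4375.
(2,1): S=40.5720. Δ = (V_up−V_dn)/(S_up−S_dn) = (38.4792−69.7196)/(56.8008−25.5604) = -1.0000. V = [p*·38.4792 + (1−p*)·69.7196]/1.28 = 33.8655. B = V − Δ·S = 74.4375.
(2,2): S=90.1600. Δ = (V_up−V_dn)/(S_up−S_dn) = (30.9440−38.4792)/(126.2240−56.8008) = -0.1085. V = [p*·30.9440 + (1−p*)·38.4792]/1.28 = 25.0924. B = V − Δ·S = 34.8784.
(1,0): S=28.9800. Δ = (V_up−V_dn)/(S_up−S_dn) = (33.8655−56.1801)/(40.5720−18.2574) = -1.0000. V = [p*·33.8655 + (1−p*)·56.1801]/1.28 = 29.1743. B = V − Δ·S = 58.1543.
(1,1): S=64.4000. Δ = (V_up−V_dn)/(S_up−S_dn) = (25.0924−33.8655)/(90.1600−40.5720) = -0.1769. V = [p*·25.0924 + (1−p*)·33.8655]/1.28 = 20.6716. B = V − Δ·S = 32.0652.
(0,0): S=46.0000. Δ = (V_up−V_dn)/(S_up−S_dn) = (20.6716−29.1743)/(64.4000−28.9800) = -0.2401. V = [p*·20.6716 + (1−p*)·29.1743]/1.28 = 17.1849. B = V − Δ·S = 28.2274.
Each (Δ,B) replicates both successor values, so the strategy is self-financing and V0 is arbitrage-free.

(0,0): Delta=-0.2401 Bond=28.2274
(1,0): Delta=-1.0000 Bond=58.1543
(1,1): Delta=-0.1769 Bond=32.0652
(2,0): Delta=-1.0000 Bond=74.4375
(2,1): Delta=-1.0000 Bond=74.4375
(2,2): Delta=-0.1085 Bond=34.8784
V0=17.1849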